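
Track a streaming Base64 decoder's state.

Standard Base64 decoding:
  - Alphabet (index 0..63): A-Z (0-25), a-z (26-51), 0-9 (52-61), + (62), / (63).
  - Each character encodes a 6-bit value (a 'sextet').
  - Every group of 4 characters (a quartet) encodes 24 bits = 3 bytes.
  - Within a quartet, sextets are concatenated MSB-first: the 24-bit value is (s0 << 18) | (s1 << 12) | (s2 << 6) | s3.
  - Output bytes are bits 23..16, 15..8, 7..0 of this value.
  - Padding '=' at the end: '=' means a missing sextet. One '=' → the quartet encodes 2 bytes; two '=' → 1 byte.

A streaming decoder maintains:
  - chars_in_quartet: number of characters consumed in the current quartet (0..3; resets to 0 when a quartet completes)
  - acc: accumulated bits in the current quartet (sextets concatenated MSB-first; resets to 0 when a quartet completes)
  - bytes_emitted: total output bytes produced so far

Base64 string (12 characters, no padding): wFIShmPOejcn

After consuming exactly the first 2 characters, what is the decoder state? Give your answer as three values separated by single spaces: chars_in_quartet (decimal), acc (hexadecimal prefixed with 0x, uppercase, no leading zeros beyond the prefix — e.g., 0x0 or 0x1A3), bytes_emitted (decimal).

Answer: 2 0xC05 0

Derivation:
After char 0 ('w'=48): chars_in_quartet=1 acc=0x30 bytes_emitted=0
After char 1 ('F'=5): chars_in_quartet=2 acc=0xC05 bytes_emitted=0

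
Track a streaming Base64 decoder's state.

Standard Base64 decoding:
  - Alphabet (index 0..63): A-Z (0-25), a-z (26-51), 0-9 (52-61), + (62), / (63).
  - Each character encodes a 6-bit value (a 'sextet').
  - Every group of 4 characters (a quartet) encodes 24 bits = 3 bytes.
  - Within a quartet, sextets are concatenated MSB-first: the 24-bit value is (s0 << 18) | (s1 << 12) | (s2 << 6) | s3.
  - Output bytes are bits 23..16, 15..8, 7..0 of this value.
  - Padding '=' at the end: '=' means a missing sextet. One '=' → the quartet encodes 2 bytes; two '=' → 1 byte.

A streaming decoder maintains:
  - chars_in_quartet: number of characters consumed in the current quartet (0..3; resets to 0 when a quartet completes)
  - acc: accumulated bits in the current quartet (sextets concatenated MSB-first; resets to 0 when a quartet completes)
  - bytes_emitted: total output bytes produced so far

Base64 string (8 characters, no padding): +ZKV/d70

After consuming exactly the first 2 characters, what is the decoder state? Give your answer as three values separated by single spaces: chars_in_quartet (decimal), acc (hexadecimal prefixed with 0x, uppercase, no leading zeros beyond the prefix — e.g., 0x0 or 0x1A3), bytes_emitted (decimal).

Answer: 2 0xF99 0

Derivation:
After char 0 ('+'=62): chars_in_quartet=1 acc=0x3E bytes_emitted=0
After char 1 ('Z'=25): chars_in_quartet=2 acc=0xF99 bytes_emitted=0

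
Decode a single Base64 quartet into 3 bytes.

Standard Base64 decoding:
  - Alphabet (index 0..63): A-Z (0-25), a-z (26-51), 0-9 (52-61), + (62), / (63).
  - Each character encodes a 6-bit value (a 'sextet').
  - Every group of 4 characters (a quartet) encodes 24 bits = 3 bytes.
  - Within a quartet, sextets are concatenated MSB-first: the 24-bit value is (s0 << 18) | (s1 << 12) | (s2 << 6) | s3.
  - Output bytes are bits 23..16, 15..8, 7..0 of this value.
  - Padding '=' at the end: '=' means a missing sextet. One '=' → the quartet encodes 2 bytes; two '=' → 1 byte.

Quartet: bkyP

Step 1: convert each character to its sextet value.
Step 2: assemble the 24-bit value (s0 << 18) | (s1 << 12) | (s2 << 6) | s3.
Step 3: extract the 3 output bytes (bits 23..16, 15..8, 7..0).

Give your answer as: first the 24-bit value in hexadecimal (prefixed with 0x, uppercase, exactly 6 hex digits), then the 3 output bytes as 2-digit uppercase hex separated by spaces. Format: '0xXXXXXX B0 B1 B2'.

Answer: 0x6E4C8F 6E 4C 8F

Derivation:
Sextets: b=27, k=36, y=50, P=15
24-bit: (27<<18) | (36<<12) | (50<<6) | 15
      = 0x6C0000 | 0x024000 | 0x000C80 | 0x00000F
      = 0x6E4C8F
Bytes: (v>>16)&0xFF=6E, (v>>8)&0xFF=4C, v&0xFF=8F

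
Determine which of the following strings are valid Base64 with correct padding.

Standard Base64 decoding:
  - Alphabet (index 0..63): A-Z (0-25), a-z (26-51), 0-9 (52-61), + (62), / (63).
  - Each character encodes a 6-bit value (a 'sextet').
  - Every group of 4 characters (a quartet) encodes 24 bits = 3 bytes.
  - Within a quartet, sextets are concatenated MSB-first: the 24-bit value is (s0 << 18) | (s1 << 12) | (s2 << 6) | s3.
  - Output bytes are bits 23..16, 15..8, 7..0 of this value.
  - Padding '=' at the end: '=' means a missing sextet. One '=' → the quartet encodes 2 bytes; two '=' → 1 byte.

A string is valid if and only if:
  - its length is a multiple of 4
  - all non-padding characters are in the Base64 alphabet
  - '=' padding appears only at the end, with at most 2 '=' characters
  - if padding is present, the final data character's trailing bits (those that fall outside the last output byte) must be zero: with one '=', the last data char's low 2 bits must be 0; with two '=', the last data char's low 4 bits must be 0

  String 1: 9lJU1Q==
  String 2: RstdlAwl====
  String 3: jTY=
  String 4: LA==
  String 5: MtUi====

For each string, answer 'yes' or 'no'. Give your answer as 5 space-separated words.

Answer: yes no yes yes no

Derivation:
String 1: '9lJU1Q==' → valid
String 2: 'RstdlAwl====' → invalid (4 pad chars (max 2))
String 3: 'jTY=' → valid
String 4: 'LA==' → valid
String 5: 'MtUi====' → invalid (4 pad chars (max 2))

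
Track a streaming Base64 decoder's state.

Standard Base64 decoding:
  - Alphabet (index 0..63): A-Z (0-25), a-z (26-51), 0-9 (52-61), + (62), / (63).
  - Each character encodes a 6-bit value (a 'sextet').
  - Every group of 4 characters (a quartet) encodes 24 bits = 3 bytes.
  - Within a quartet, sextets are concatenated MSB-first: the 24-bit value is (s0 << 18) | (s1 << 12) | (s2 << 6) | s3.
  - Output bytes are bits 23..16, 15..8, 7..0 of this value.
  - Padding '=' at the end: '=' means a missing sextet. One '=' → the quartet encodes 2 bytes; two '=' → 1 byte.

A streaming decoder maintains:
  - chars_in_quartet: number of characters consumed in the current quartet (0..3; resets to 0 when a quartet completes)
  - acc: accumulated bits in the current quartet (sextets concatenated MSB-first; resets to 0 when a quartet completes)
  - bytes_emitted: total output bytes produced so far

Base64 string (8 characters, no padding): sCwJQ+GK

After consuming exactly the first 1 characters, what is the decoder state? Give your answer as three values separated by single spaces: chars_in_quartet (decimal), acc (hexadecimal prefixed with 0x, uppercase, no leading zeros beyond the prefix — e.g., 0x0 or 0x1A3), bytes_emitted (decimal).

Answer: 1 0x2C 0

Derivation:
After char 0 ('s'=44): chars_in_quartet=1 acc=0x2C bytes_emitted=0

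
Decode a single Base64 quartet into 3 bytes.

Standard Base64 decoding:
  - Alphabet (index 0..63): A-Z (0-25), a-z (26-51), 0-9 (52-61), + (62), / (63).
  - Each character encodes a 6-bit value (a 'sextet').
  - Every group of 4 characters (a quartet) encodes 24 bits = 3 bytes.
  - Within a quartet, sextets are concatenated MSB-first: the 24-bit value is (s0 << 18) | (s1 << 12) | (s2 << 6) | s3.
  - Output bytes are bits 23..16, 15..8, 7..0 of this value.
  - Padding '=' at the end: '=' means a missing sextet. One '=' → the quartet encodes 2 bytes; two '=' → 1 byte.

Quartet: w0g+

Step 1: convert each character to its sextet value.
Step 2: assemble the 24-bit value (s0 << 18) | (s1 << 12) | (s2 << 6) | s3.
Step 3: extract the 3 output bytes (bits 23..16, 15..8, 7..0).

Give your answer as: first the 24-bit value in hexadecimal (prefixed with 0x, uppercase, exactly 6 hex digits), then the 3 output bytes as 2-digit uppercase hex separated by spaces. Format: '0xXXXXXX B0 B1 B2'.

Answer: 0xC3483E C3 48 3E

Derivation:
Sextets: w=48, 0=52, g=32, +=62
24-bit: (48<<18) | (52<<12) | (32<<6) | 62
      = 0xC00000 | 0x034000 | 0x000800 | 0x00003E
      = 0xC3483E
Bytes: (v>>16)&0xFF=C3, (v>>8)&0xFF=48, v&0xFF=3E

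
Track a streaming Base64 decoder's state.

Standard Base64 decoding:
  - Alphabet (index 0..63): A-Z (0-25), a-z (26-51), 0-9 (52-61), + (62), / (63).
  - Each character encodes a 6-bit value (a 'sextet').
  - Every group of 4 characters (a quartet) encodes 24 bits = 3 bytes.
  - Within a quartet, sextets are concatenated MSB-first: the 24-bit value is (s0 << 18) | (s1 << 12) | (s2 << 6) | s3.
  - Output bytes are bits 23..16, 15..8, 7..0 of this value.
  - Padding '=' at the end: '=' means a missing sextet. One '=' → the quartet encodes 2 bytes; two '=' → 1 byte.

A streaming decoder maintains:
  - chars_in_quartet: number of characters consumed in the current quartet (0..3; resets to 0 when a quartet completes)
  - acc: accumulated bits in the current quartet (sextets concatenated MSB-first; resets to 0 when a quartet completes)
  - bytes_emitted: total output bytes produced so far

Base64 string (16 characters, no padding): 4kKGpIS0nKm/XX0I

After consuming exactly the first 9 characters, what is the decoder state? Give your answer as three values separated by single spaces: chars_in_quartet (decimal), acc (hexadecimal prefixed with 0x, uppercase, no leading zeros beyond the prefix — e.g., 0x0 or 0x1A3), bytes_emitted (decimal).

After char 0 ('4'=56): chars_in_quartet=1 acc=0x38 bytes_emitted=0
After char 1 ('k'=36): chars_in_quartet=2 acc=0xE24 bytes_emitted=0
After char 2 ('K'=10): chars_in_quartet=3 acc=0x3890A bytes_emitted=0
After char 3 ('G'=6): chars_in_quartet=4 acc=0xE24286 -> emit E2 42 86, reset; bytes_emitted=3
After char 4 ('p'=41): chars_in_quartet=1 acc=0x29 bytes_emitted=3
After char 5 ('I'=8): chars_in_quartet=2 acc=0xA48 bytes_emitted=3
After char 6 ('S'=18): chars_in_quartet=3 acc=0x29212 bytes_emitted=3
After char 7 ('0'=52): chars_in_quartet=4 acc=0xA484B4 -> emit A4 84 B4, reset; bytes_emitted=6
After char 8 ('n'=39): chars_in_quartet=1 acc=0x27 bytes_emitted=6

Answer: 1 0x27 6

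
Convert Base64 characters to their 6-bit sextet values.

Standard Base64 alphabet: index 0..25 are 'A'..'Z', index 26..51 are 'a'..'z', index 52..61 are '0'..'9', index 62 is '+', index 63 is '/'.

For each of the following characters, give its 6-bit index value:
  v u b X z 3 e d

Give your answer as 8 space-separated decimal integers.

'v': a..z range, 26 + ord('v') − ord('a') = 47
'u': a..z range, 26 + ord('u') − ord('a') = 46
'b': a..z range, 26 + ord('b') − ord('a') = 27
'X': A..Z range, ord('X') − ord('A') = 23
'z': a..z range, 26 + ord('z') − ord('a') = 51
'3': 0..9 range, 52 + ord('3') − ord('0') = 55
'e': a..z range, 26 + ord('e') − ord('a') = 30
'd': a..z range, 26 + ord('d') − ord('a') = 29

Answer: 47 46 27 23 51 55 30 29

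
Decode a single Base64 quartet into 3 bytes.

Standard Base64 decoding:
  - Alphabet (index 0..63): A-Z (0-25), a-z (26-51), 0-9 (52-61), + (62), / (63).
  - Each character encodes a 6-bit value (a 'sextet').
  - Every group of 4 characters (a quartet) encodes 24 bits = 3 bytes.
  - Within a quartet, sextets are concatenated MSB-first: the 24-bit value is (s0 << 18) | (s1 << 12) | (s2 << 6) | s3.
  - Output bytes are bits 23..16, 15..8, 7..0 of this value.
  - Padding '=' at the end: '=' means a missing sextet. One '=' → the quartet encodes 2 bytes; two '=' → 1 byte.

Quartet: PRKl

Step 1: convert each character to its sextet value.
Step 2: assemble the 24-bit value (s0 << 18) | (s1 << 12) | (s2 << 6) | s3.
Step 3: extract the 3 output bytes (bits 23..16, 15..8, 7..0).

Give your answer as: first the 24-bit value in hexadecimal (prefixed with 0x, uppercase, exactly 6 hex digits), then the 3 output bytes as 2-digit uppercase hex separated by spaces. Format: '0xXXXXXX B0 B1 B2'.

Sextets: P=15, R=17, K=10, l=37
24-bit: (15<<18) | (17<<12) | (10<<6) | 37
      = 0x3C0000 | 0x011000 | 0x000280 | 0x000025
      = 0x3D12A5
Bytes: (v>>16)&0xFF=3D, (v>>8)&0xFF=12, v&0xFF=A5

Answer: 0x3D12A5 3D 12 A5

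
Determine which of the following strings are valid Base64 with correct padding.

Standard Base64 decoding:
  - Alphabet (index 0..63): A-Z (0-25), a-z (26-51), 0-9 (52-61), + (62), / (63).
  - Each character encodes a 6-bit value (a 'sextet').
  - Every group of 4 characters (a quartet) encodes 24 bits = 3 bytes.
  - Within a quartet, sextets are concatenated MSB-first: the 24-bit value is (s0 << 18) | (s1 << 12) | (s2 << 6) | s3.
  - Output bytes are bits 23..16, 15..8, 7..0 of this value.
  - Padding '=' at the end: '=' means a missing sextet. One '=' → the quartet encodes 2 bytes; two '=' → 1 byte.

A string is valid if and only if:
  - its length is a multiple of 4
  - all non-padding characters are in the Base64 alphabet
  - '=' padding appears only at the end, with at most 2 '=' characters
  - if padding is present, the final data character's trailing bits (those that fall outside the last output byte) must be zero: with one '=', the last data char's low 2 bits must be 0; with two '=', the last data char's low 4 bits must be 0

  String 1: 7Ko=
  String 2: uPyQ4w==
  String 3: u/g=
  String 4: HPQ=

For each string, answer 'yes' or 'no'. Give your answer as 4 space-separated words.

String 1: '7Ko=' → valid
String 2: 'uPyQ4w==' → valid
String 3: 'u/g=' → valid
String 4: 'HPQ=' → valid

Answer: yes yes yes yes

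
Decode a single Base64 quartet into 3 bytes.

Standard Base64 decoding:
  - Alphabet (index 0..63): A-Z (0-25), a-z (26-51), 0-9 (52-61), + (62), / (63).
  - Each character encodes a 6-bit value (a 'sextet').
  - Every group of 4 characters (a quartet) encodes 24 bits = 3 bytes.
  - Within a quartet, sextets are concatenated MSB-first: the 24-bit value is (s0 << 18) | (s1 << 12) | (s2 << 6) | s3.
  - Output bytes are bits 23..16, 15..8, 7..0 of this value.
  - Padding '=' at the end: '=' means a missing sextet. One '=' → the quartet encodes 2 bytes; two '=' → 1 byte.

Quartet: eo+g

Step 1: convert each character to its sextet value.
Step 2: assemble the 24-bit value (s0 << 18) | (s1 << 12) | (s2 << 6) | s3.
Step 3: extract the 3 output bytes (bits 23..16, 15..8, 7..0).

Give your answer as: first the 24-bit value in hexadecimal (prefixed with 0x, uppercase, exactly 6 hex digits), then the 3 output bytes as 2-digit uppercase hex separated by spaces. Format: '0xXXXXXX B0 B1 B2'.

Sextets: e=30, o=40, +=62, g=32
24-bit: (30<<18) | (40<<12) | (62<<6) | 32
      = 0x780000 | 0x028000 | 0x000F80 | 0x000020
      = 0x7A8FA0
Bytes: (v>>16)&0xFF=7A, (v>>8)&0xFF=8F, v&0xFF=A0

Answer: 0x7A8FA0 7A 8F A0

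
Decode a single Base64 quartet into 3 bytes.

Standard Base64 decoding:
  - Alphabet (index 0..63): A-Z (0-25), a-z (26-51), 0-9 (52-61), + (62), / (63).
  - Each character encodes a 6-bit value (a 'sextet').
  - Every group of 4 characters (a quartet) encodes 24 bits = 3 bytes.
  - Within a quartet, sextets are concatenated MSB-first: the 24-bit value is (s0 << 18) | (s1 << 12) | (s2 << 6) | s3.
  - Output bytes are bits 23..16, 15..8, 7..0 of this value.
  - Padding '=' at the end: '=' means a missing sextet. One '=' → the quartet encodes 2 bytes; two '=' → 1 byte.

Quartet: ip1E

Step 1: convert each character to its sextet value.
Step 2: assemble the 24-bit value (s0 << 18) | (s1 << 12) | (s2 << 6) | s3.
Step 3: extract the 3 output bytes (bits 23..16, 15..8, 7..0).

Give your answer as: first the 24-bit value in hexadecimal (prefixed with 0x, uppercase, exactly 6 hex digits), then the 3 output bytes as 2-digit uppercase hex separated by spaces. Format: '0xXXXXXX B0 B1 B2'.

Answer: 0x8A9D44 8A 9D 44

Derivation:
Sextets: i=34, p=41, 1=53, E=4
24-bit: (34<<18) | (41<<12) | (53<<6) | 4
      = 0x880000 | 0x029000 | 0x000D40 | 0x000004
      = 0x8A9D44
Bytes: (v>>16)&0xFF=8A, (v>>8)&0xFF=9D, v&0xFF=44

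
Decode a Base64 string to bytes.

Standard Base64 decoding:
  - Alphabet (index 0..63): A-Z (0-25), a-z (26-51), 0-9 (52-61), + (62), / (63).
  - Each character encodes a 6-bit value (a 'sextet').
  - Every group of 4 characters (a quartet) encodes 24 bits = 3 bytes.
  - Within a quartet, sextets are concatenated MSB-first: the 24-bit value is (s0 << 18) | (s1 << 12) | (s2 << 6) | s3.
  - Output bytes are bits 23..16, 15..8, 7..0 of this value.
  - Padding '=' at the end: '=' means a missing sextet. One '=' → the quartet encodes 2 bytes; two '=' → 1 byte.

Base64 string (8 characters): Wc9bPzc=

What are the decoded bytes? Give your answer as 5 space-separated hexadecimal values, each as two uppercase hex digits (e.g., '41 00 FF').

Answer: 59 CF 5B 3F 37

Derivation:
After char 0 ('W'=22): chars_in_quartet=1 acc=0x16 bytes_emitted=0
After char 1 ('c'=28): chars_in_quartet=2 acc=0x59C bytes_emitted=0
After char 2 ('9'=61): chars_in_quartet=3 acc=0x1673D bytes_emitted=0
After char 3 ('b'=27): chars_in_quartet=4 acc=0x59CF5B -> emit 59 CF 5B, reset; bytes_emitted=3
After char 4 ('P'=15): chars_in_quartet=1 acc=0xF bytes_emitted=3
After char 5 ('z'=51): chars_in_quartet=2 acc=0x3F3 bytes_emitted=3
After char 6 ('c'=28): chars_in_quartet=3 acc=0xFCDC bytes_emitted=3
Padding '=': partial quartet acc=0xFCDC -> emit 3F 37; bytes_emitted=5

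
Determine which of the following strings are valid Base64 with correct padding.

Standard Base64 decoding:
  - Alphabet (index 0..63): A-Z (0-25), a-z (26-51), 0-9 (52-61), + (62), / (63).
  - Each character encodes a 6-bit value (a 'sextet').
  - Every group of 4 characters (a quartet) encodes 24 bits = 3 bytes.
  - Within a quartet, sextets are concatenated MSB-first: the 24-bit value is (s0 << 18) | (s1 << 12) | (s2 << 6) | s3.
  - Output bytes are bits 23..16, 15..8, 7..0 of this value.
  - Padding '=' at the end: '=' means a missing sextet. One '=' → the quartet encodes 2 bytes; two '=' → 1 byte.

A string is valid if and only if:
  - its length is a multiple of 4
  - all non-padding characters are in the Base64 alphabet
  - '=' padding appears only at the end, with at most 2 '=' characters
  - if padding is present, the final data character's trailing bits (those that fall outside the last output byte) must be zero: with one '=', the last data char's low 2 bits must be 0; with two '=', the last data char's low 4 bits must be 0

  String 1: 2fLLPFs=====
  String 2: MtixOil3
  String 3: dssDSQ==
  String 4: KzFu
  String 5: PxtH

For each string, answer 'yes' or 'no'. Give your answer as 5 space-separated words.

String 1: '2fLLPFs=====' → invalid (5 pad chars (max 2))
String 2: 'MtixOil3' → valid
String 3: 'dssDSQ==' → valid
String 4: 'KzFu' → valid
String 5: 'PxtH' → valid

Answer: no yes yes yes yes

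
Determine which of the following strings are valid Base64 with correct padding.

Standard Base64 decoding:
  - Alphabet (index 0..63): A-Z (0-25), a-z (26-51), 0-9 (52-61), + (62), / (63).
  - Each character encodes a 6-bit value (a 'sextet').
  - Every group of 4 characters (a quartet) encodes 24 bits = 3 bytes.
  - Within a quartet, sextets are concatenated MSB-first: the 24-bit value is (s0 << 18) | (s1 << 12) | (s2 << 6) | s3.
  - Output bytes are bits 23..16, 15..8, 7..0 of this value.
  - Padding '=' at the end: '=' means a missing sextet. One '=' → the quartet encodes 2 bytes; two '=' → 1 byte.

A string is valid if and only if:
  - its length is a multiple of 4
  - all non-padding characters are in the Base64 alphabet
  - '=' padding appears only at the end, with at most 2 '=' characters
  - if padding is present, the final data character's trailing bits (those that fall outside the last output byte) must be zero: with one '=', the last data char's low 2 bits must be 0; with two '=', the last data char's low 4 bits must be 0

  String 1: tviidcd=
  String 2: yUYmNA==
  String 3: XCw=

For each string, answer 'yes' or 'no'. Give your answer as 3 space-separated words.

String 1: 'tviidcd=' → invalid (bad trailing bits)
String 2: 'yUYmNA==' → valid
String 3: 'XCw=' → valid

Answer: no yes yes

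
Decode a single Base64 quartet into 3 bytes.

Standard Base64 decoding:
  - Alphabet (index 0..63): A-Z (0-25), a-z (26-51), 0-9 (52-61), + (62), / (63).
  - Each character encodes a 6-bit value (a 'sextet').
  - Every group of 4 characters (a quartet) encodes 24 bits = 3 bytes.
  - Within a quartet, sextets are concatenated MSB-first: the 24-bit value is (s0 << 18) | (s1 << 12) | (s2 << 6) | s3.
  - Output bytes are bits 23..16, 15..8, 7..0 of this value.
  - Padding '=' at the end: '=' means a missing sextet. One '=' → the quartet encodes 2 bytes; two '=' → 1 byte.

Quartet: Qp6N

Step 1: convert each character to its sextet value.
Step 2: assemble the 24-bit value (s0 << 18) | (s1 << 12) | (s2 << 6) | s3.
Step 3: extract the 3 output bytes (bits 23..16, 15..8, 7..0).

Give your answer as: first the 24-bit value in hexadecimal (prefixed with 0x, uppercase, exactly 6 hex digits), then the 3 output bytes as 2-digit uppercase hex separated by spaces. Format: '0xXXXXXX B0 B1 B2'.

Answer: 0x429E8D 42 9E 8D

Derivation:
Sextets: Q=16, p=41, 6=58, N=13
24-bit: (16<<18) | (41<<12) | (58<<6) | 13
      = 0x400000 | 0x029000 | 0x000E80 | 0x00000D
      = 0x429E8D
Bytes: (v>>16)&0xFF=42, (v>>8)&0xFF=9E, v&0xFF=8D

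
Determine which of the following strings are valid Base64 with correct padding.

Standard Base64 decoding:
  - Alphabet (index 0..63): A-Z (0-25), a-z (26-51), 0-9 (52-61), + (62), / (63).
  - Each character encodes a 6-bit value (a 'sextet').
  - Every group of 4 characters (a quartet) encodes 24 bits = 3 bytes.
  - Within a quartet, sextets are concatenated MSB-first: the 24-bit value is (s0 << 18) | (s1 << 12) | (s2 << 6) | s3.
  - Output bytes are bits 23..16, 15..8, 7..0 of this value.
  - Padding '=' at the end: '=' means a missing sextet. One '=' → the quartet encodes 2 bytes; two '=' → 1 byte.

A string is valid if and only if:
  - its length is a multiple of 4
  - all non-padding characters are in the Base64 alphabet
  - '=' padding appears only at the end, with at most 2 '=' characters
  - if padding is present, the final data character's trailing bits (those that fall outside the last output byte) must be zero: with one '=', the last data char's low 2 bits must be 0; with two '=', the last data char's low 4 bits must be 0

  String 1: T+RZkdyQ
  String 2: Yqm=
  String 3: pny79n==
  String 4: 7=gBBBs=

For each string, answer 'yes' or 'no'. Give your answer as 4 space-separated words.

Answer: yes no no no

Derivation:
String 1: 'T+RZkdyQ' → valid
String 2: 'Yqm=' → invalid (bad trailing bits)
String 3: 'pny79n==' → invalid (bad trailing bits)
String 4: '7=gBBBs=' → invalid (bad char(s): ['=']; '=' in middle)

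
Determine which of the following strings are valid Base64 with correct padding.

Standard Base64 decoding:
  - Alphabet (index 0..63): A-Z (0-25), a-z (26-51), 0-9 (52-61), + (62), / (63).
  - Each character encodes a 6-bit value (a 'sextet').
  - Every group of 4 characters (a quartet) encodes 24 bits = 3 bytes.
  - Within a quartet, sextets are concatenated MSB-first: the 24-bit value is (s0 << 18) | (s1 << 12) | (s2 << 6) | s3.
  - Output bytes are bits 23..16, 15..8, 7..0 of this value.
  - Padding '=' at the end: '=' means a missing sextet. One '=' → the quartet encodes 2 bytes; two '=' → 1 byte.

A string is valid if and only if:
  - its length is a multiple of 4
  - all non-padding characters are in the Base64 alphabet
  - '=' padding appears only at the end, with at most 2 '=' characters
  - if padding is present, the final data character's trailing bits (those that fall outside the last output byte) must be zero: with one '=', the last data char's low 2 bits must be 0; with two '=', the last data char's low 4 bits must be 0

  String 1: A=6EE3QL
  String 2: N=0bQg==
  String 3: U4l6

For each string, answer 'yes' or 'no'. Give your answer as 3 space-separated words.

String 1: 'A=6EE3QL' → invalid (bad char(s): ['=']; '=' in middle)
String 2: 'N=0bQg==' → invalid (bad char(s): ['=']; '=' in middle)
String 3: 'U4l6' → valid

Answer: no no yes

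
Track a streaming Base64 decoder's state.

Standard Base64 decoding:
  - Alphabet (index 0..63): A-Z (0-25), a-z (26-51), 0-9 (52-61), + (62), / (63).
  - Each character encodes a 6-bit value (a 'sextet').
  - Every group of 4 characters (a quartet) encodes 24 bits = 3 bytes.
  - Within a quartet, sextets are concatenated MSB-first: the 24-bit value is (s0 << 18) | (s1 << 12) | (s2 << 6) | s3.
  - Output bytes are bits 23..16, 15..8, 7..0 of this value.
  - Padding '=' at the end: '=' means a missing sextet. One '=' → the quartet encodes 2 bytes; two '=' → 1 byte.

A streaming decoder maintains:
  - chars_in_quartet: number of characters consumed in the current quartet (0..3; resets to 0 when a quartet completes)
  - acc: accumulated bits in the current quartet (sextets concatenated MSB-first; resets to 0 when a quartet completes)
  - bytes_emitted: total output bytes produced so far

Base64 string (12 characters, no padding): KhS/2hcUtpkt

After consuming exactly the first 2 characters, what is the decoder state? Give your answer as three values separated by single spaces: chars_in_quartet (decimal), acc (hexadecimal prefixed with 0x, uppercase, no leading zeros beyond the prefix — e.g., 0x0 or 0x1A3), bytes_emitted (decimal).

After char 0 ('K'=10): chars_in_quartet=1 acc=0xA bytes_emitted=0
After char 1 ('h'=33): chars_in_quartet=2 acc=0x2A1 bytes_emitted=0

Answer: 2 0x2A1 0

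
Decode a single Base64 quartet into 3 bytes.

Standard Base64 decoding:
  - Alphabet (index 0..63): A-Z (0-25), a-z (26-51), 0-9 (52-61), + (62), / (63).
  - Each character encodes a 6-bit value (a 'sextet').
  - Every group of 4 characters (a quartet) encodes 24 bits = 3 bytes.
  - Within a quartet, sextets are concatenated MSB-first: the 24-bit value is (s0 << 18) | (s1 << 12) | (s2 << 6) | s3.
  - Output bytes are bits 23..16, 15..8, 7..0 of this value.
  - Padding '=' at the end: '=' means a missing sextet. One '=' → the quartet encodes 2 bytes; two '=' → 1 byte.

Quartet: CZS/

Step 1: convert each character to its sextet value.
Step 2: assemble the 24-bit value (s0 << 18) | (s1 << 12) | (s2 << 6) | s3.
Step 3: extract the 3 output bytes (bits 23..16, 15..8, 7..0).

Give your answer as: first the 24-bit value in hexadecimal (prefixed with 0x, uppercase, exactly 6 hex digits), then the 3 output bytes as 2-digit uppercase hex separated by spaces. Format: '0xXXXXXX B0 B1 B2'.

Sextets: C=2, Z=25, S=18, /=63
24-bit: (2<<18) | (25<<12) | (18<<6) | 63
      = 0x080000 | 0x019000 | 0x000480 | 0x00003F
      = 0x0994BF
Bytes: (v>>16)&0xFF=09, (v>>8)&0xFF=94, v&0xFF=BF

Answer: 0x0994BF 09 94 BF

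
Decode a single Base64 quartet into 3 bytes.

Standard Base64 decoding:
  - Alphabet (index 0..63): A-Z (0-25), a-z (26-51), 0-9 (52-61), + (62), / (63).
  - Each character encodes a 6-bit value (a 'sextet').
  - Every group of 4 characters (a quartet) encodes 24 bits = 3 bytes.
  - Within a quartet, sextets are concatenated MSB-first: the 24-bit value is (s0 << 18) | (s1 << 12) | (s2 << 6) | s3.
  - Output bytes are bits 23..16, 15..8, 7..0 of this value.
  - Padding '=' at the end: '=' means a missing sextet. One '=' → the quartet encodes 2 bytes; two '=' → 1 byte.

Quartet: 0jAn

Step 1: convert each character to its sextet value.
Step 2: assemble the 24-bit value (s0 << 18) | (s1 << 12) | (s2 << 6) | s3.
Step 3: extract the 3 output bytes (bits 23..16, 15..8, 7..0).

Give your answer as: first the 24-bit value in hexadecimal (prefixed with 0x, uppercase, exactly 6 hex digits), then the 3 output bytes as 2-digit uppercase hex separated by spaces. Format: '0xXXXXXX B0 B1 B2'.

Sextets: 0=52, j=35, A=0, n=39
24-bit: (52<<18) | (35<<12) | (0<<6) | 39
      = 0xD00000 | 0x023000 | 0x000000 | 0x000027
      = 0xD23027
Bytes: (v>>16)&0xFF=D2, (v>>8)&0xFF=30, v&0xFF=27

Answer: 0xD23027 D2 30 27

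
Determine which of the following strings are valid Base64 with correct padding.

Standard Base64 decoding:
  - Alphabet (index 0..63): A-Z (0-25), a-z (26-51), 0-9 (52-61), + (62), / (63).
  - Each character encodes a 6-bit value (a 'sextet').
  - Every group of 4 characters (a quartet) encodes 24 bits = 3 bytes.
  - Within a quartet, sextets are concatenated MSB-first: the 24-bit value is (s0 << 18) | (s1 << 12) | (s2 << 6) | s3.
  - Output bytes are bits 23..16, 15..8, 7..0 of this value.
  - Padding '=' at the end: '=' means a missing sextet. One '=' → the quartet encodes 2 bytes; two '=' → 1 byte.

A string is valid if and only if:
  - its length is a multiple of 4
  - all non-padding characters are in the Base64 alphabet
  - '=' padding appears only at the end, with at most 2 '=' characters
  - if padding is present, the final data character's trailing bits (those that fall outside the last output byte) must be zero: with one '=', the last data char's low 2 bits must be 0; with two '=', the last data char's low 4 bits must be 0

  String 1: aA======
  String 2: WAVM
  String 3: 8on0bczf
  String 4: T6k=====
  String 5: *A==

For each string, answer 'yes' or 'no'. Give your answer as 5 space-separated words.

String 1: 'aA======' → invalid (6 pad chars (max 2))
String 2: 'WAVM' → valid
String 3: '8on0bczf' → valid
String 4: 'T6k=====' → invalid (5 pad chars (max 2))
String 5: '*A==' → invalid (bad char(s): ['*'])

Answer: no yes yes no no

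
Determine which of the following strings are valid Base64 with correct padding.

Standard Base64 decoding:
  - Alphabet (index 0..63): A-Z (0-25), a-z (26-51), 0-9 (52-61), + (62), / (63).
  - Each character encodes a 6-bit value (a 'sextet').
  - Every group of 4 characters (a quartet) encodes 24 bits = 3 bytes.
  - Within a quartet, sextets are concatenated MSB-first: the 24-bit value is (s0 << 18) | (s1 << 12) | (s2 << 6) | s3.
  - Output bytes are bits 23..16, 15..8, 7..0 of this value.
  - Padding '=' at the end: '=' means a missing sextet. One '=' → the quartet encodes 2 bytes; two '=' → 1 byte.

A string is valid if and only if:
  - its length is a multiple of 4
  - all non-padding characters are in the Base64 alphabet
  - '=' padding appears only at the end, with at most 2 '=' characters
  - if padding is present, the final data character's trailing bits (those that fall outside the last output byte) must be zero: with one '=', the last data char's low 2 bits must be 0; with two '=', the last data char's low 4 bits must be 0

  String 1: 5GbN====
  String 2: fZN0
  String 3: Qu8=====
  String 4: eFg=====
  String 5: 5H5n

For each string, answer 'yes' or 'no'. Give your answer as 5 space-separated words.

String 1: '5GbN====' → invalid (4 pad chars (max 2))
String 2: 'fZN0' → valid
String 3: 'Qu8=====' → invalid (5 pad chars (max 2))
String 4: 'eFg=====' → invalid (5 pad chars (max 2))
String 5: '5H5n' → valid

Answer: no yes no no yes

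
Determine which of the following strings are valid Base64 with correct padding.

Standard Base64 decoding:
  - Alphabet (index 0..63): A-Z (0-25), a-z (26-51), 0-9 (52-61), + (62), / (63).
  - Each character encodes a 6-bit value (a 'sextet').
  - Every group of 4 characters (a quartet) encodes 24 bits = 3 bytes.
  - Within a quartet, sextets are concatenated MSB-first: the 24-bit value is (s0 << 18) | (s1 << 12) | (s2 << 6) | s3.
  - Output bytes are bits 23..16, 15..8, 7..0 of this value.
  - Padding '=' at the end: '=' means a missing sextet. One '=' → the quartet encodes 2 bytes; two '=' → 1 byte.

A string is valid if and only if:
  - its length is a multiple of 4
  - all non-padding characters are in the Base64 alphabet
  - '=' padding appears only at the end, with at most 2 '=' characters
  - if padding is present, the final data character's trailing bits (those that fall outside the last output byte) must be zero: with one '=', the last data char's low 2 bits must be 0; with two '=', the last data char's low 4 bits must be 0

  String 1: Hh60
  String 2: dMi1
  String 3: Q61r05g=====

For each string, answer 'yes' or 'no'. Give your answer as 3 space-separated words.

Answer: yes yes no

Derivation:
String 1: 'Hh60' → valid
String 2: 'dMi1' → valid
String 3: 'Q61r05g=====' → invalid (5 pad chars (max 2))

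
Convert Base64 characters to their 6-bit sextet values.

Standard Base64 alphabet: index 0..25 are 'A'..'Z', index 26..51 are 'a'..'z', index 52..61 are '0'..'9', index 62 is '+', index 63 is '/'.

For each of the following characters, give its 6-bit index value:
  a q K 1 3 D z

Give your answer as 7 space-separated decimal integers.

'a': a..z range, 26 + ord('a') − ord('a') = 26
'q': a..z range, 26 + ord('q') − ord('a') = 42
'K': A..Z range, ord('K') − ord('A') = 10
'1': 0..9 range, 52 + ord('1') − ord('0') = 53
'3': 0..9 range, 52 + ord('3') − ord('0') = 55
'D': A..Z range, ord('D') − ord('A') = 3
'z': a..z range, 26 + ord('z') − ord('a') = 51

Answer: 26 42 10 53 55 3 51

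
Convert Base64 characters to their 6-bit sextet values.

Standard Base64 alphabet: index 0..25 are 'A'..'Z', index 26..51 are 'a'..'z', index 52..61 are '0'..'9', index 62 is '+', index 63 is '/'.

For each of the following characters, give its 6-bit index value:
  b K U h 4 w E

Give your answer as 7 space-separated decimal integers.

'b': a..z range, 26 + ord('b') − ord('a') = 27
'K': A..Z range, ord('K') − ord('A') = 10
'U': A..Z range, ord('U') − ord('A') = 20
'h': a..z range, 26 + ord('h') − ord('a') = 33
'4': 0..9 range, 52 + ord('4') − ord('0') = 56
'w': a..z range, 26 + ord('w') − ord('a') = 48
'E': A..Z range, ord('E') − ord('A') = 4

Answer: 27 10 20 33 56 48 4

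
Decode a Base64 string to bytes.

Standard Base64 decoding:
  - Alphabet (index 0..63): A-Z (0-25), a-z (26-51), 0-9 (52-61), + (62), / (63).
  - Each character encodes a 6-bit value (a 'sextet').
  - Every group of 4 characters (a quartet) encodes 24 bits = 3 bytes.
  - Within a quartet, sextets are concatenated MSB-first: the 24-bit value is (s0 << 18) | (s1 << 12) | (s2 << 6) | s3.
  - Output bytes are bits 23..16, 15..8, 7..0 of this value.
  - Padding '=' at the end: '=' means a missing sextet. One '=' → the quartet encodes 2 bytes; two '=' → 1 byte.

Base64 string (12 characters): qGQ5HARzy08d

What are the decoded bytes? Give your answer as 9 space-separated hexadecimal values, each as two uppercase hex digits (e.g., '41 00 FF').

Answer: A8 64 39 1C 04 73 CB 4F 1D

Derivation:
After char 0 ('q'=42): chars_in_quartet=1 acc=0x2A bytes_emitted=0
After char 1 ('G'=6): chars_in_quartet=2 acc=0xA86 bytes_emitted=0
After char 2 ('Q'=16): chars_in_quartet=3 acc=0x2A190 bytes_emitted=0
After char 3 ('5'=57): chars_in_quartet=4 acc=0xA86439 -> emit A8 64 39, reset; bytes_emitted=3
After char 4 ('H'=7): chars_in_quartet=1 acc=0x7 bytes_emitted=3
After char 5 ('A'=0): chars_in_quartet=2 acc=0x1C0 bytes_emitted=3
After char 6 ('R'=17): chars_in_quartet=3 acc=0x7011 bytes_emitted=3
After char 7 ('z'=51): chars_in_quartet=4 acc=0x1C0473 -> emit 1C 04 73, reset; bytes_emitted=6
After char 8 ('y'=50): chars_in_quartet=1 acc=0x32 bytes_emitted=6
After char 9 ('0'=52): chars_in_quartet=2 acc=0xCB4 bytes_emitted=6
After char 10 ('8'=60): chars_in_quartet=3 acc=0x32D3C bytes_emitted=6
After char 11 ('d'=29): chars_in_quartet=4 acc=0xCB4F1D -> emit CB 4F 1D, reset; bytes_emitted=9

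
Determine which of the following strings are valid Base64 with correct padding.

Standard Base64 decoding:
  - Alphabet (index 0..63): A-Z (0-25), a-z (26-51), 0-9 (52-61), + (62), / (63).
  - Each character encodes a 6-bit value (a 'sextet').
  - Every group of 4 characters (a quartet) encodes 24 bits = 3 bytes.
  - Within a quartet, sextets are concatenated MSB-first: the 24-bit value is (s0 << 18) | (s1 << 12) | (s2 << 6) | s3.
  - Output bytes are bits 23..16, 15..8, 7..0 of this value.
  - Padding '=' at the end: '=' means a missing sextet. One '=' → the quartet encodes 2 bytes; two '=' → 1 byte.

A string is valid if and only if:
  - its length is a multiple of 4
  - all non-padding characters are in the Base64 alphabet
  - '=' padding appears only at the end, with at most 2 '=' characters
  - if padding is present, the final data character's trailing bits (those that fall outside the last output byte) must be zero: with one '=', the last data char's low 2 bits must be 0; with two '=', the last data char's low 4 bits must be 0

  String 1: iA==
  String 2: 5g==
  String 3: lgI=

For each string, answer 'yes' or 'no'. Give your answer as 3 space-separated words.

String 1: 'iA==' → valid
String 2: '5g==' → valid
String 3: 'lgI=' → valid

Answer: yes yes yes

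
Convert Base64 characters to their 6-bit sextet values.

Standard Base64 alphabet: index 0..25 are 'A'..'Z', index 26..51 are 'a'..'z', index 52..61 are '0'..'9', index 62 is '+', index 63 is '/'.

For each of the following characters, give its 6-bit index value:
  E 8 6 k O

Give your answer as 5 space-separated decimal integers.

'E': A..Z range, ord('E') − ord('A') = 4
'8': 0..9 range, 52 + ord('8') − ord('0') = 60
'6': 0..9 range, 52 + ord('6') − ord('0') = 58
'k': a..z range, 26 + ord('k') − ord('a') = 36
'O': A..Z range, ord('O') − ord('A') = 14

Answer: 4 60 58 36 14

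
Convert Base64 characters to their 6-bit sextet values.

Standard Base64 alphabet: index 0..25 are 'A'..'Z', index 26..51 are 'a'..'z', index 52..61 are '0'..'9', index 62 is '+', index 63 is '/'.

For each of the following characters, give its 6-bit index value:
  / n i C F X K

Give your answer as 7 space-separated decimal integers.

Answer: 63 39 34 2 5 23 10

Derivation:
'/': index 63
'n': a..z range, 26 + ord('n') − ord('a') = 39
'i': a..z range, 26 + ord('i') − ord('a') = 34
'C': A..Z range, ord('C') − ord('A') = 2
'F': A..Z range, ord('F') − ord('A') = 5
'X': A..Z range, ord('X') − ord('A') = 23
'K': A..Z range, ord('K') − ord('A') = 10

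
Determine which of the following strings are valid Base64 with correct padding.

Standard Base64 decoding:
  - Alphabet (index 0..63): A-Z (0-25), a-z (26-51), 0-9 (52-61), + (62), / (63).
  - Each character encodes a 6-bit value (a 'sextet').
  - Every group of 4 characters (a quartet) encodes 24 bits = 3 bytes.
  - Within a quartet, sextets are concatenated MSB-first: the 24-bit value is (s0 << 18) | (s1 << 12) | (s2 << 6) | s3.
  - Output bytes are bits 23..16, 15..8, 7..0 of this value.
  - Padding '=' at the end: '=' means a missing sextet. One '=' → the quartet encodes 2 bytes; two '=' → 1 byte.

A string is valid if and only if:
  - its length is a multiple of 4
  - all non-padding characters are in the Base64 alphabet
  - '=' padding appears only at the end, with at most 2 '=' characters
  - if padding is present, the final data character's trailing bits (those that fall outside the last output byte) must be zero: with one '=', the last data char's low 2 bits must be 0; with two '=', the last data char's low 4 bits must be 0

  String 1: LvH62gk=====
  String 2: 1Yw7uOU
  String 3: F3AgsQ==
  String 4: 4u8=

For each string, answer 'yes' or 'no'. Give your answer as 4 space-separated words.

String 1: 'LvH62gk=====' → invalid (5 pad chars (max 2))
String 2: '1Yw7uOU' → invalid (len=7 not mult of 4)
String 3: 'F3AgsQ==' → valid
String 4: '4u8=' → valid

Answer: no no yes yes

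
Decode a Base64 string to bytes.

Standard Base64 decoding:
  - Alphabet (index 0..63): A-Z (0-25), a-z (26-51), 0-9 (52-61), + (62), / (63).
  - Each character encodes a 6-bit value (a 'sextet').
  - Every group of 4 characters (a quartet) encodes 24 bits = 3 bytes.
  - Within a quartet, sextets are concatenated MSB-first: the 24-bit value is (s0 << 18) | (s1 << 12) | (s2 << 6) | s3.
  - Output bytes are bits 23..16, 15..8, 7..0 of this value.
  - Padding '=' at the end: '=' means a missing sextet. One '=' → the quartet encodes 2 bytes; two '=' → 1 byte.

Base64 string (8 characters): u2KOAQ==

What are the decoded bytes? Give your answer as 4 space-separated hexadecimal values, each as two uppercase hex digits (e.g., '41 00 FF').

After char 0 ('u'=46): chars_in_quartet=1 acc=0x2E bytes_emitted=0
After char 1 ('2'=54): chars_in_quartet=2 acc=0xBB6 bytes_emitted=0
After char 2 ('K'=10): chars_in_quartet=3 acc=0x2ED8A bytes_emitted=0
After char 3 ('O'=14): chars_in_quartet=4 acc=0xBB628E -> emit BB 62 8E, reset; bytes_emitted=3
After char 4 ('A'=0): chars_in_quartet=1 acc=0x0 bytes_emitted=3
After char 5 ('Q'=16): chars_in_quartet=2 acc=0x10 bytes_emitted=3
Padding '==': partial quartet acc=0x10 -> emit 01; bytes_emitted=4

Answer: BB 62 8E 01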